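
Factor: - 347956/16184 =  - 43/2 = -  2^( - 1 )*43^1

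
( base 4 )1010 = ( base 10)68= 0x44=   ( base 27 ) 2E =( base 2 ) 1000100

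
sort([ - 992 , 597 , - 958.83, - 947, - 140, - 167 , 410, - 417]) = [-992, - 958.83, - 947,-417 , - 167,-140, 410, 597 ] 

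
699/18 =233/6 = 38.83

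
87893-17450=70443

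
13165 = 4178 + 8987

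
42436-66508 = -24072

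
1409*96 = 135264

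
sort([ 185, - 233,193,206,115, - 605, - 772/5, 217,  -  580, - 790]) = [ - 790, - 605,-580, - 233, - 772/5,115,  185,193,206,217 ] 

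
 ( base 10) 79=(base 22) 3d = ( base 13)61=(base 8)117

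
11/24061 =11/24061 = 0.00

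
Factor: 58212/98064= 2^( - 2)*7^2*11^1*227^(  -  1) = 539/908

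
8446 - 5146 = 3300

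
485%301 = 184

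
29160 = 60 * 486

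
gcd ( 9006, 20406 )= 114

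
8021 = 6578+1443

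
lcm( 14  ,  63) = 126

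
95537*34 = 3248258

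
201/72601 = 201/72601= 0.00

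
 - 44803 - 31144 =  - 75947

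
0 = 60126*0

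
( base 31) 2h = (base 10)79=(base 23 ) 3a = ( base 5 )304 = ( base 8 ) 117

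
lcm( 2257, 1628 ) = 99308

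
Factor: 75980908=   2^2*59^1*173^1*1861^1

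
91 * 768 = 69888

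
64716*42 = 2718072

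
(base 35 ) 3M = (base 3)11201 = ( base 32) 3V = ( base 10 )127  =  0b1111111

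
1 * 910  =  910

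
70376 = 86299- 15923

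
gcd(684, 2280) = 228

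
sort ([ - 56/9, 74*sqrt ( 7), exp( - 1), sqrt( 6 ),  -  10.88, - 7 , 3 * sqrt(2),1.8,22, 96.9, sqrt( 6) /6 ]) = [-10.88, - 7, - 56/9 , exp( - 1), sqrt (6)/6,  1.8,sqrt( 6 ), 3*sqrt(2),22,96.9,74 * sqrt( 7)]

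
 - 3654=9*( - 406)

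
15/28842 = 5/9614 = 0.00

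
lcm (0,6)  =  0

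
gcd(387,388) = 1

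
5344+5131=10475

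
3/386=3/386 =0.01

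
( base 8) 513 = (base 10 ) 331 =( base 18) 107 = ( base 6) 1311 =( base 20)gb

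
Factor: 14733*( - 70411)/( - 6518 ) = 2^(-1)*3^2 * 11^1*37^1*173^1*1637^1* 3259^(-1)=1037365263/6518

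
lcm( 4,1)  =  4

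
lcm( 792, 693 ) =5544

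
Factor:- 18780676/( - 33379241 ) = 2^2*7^( - 2)*53^ ( - 1)*12853^( - 1)*4695169^1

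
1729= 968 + 761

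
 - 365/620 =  - 1  +  51/124 = - 0.59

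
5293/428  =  5293/428 = 12.37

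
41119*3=123357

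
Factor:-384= - 2^7*3^1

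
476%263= 213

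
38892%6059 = 2538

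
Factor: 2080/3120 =2/3=   2^1*3^ ( - 1) 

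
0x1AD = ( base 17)184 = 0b110101101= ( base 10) 429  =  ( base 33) D0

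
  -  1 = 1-2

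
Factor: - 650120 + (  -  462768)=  - 1112888 = - 2^3 * 7^2 * 17^1 *167^1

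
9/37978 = 9/37978 = 0.00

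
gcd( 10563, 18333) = 21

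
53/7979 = 53/7979 = 0.01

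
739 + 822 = 1561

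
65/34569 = 65/34569=0.00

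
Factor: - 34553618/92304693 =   -  2^1*3^(-2 )*11^1*13^( - 1)*211^(-1 )*3739^( -1 )*1570619^1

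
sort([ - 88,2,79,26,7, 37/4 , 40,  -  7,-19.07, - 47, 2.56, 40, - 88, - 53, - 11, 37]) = [ - 88, - 88,-53,-47,  -  19.07 ,-11,-7, 2, 2.56, 7,37/4, 26,37, 40 , 40 , 79 ] 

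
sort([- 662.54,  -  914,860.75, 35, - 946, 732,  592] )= [ - 946, -914, - 662.54,35,592, 732, 860.75] 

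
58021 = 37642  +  20379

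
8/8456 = 1/1057  =  0.00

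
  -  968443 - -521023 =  - 447420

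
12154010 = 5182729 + 6971281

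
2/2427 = 2/2427 = 0.00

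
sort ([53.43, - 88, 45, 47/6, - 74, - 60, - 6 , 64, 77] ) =[ - 88,-74, - 60, - 6, 47/6,  45,53.43, 64 , 77] 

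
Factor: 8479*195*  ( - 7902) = - 13065206310 = - 2^1*3^3*5^1*13^1*61^1*139^1*439^1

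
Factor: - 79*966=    - 76314 = - 2^1*3^1*7^1*23^1 * 79^1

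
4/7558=2/3779 =0.00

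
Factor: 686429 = 461^1 * 1489^1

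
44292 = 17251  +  27041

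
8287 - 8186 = 101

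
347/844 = 347/844 = 0.41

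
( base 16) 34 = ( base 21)2a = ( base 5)202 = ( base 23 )26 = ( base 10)52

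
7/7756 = 1/1108 = 0.00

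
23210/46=504 + 13/23 = 504.57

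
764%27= 8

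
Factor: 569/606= 2^( - 1)* 3^( - 1 )*101^(-1)*569^1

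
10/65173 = 10/65173 = 0.00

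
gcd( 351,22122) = 9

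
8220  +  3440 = 11660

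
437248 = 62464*7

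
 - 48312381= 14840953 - 63153334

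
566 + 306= 872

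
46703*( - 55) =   -  2568665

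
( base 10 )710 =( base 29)OE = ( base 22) 1a6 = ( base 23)17k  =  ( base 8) 1306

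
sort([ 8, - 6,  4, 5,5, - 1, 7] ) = [ - 6,  -  1, 4,5,5,7, 8 ]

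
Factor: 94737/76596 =31579/25532 = 2^(- 2 )*13^( - 1) * 23^1*491^( - 1 )*1373^1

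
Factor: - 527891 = -7^1*13^1 * 5801^1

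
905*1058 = 957490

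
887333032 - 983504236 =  - 96171204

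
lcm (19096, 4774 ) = 19096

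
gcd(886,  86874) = 2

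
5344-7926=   -  2582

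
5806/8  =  725 + 3/4  =  725.75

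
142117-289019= - 146902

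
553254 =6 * 92209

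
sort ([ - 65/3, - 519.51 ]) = [-519.51,-65/3] 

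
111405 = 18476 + 92929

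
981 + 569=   1550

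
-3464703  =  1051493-4516196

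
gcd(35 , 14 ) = 7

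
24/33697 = 24/33697 = 0.00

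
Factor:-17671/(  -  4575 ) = 3^( - 1)*5^( - 2)*41^1*61^(  -  1)*431^1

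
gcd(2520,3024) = 504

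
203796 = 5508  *37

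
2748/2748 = 1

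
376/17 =376/17 =22.12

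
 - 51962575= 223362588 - 275325163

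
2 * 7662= 15324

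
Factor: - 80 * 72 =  - 5760 = - 2^7*3^2*5^1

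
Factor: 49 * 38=2^1*7^2 * 19^1 = 1862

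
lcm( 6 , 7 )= 42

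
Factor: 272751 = 3^1*90917^1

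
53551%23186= 7179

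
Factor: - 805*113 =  - 90965 = -5^1 * 7^1 *23^1 * 113^1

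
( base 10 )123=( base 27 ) 4F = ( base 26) 4J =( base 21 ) 5i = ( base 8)173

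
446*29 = 12934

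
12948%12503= 445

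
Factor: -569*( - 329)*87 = 3^1 * 7^1 *29^1 * 47^1*569^1 = 16286487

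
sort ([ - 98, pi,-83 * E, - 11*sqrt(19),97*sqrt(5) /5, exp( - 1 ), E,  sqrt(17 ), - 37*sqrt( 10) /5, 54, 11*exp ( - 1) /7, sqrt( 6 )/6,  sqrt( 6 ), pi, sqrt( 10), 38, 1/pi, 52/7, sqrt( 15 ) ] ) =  [  -  83*E,-98, - 11*sqrt ( 19),-37*sqrt( 10 )/5 , 1/pi, exp(-1 ), sqrt( 6)/6, 11*exp(- 1 )/7 , sqrt( 6), E, pi, pi, sqrt( 10 ), sqrt( 15),  sqrt( 17), 52/7, 38, 97*sqrt( 5) /5, 54]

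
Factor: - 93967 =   -  93967^1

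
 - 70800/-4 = 17700 + 0/1 = 17700.00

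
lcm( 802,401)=802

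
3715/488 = 7+299/488 = 7.61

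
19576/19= 19576/19 = 1030.32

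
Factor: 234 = 2^1*3^2 * 13^1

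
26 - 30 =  - 4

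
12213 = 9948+2265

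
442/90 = 4+ 41/45 = 4.91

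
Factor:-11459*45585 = - 3^2*5^1*7^1 * 1013^1*1637^1 = - 522358515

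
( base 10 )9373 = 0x249d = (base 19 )16i6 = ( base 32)94t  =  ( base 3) 110212011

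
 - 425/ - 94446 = 425/94446 = 0.00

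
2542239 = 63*40353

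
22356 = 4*5589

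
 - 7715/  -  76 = 7715/76 = 101.51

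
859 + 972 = 1831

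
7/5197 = 7/5197 = 0.00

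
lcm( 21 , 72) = 504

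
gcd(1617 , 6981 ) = 3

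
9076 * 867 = 7868892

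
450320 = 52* 8660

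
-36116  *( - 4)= 144464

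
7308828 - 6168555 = 1140273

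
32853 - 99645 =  - 66792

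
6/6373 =6/6373 = 0.00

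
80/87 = 80/87  =  0.92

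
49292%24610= 72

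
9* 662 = 5958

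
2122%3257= 2122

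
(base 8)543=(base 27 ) d4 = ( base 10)355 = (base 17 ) 13f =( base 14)1B5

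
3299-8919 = -5620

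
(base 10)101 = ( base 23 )49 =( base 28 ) 3H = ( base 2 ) 1100101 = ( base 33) 32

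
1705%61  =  58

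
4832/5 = 4832/5 = 966.40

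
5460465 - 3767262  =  1693203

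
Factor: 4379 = 29^1*151^1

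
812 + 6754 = 7566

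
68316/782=87 + 141/391 = 87.36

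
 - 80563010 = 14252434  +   - 94815444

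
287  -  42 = 245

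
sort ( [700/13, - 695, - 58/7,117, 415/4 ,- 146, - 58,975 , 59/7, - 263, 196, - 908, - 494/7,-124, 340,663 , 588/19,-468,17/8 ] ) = [ - 908, - 695, - 468, - 263, - 146, - 124, - 494/7, - 58, - 58/7, 17/8, 59/7 , 588/19, 700/13,415/4,117, 196, 340, 663,  975 ] 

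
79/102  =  79/102 = 0.77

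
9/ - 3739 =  - 1 + 3730/3739= - 0.00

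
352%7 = 2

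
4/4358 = 2/2179 = 0.00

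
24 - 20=4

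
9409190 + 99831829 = 109241019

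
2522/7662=1261/3831 = 0.33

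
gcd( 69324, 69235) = 1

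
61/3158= 61/3158 = 0.02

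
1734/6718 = 867/3359 = 0.26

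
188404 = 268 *703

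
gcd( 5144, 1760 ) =8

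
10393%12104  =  10393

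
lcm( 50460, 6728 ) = 100920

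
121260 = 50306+70954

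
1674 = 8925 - 7251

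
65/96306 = 65/96306 = 0.00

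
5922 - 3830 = 2092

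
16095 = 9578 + 6517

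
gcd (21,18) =3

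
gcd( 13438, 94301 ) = 1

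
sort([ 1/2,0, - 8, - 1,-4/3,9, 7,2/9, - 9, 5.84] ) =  [ - 9,- 8, - 4/3 , - 1, 0, 2/9, 1/2,5.84, 7,9 ] 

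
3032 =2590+442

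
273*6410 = 1749930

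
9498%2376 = 2370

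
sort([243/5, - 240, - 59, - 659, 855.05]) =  [ - 659, - 240, - 59,  243/5,855.05]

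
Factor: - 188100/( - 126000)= 209/140 = 2^(-2 ) *5^(  -  1)*7^ ( - 1)*11^1*19^1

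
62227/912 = 62227/912 = 68.23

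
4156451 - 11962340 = - 7805889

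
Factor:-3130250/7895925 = - 2^1 * 3^( - 2 )*5^1 * 659^1*1847^(  -  1) = - 6590/16623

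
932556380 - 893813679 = 38742701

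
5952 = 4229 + 1723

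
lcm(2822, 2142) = 177786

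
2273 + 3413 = 5686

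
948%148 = 60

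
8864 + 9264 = 18128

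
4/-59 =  - 1 + 55/59 = - 0.07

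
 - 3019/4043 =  - 3019/4043  =  -0.75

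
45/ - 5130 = -1/114 = - 0.01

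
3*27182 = 81546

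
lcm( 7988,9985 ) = 39940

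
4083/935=4083/935 = 4.37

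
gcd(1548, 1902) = 6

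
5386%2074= 1238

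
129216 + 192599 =321815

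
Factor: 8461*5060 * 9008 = 385656441280 = 2^6*5^1*11^1*23^1 * 563^1 * 8461^1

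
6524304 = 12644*516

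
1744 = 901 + 843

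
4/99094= 2/49547  =  0.00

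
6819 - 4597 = 2222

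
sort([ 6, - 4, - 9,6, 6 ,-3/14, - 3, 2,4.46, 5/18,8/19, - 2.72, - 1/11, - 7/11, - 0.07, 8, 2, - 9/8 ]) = [ - 9 , - 4, - 3, - 2.72,- 9/8 , - 7/11, -3/14, - 1/11, - 0.07, 5/18,8/19,2, 2 , 4.46,6,6,6, 8 ] 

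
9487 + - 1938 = 7549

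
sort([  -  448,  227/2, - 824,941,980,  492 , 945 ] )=[ - 824,  -  448, 227/2,  492,941,945, 980]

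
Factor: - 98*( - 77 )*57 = 430122= 2^1*3^1*7^3*11^1*19^1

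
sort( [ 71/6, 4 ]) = [ 4,71/6 ] 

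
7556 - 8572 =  -1016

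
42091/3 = 14030 + 1/3 = 14030.33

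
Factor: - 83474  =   - 2^1*41737^1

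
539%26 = 19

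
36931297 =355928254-318996957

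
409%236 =173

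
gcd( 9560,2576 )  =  8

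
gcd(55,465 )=5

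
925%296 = 37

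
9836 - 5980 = 3856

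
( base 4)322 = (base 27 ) 24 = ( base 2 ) 111010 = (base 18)34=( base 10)58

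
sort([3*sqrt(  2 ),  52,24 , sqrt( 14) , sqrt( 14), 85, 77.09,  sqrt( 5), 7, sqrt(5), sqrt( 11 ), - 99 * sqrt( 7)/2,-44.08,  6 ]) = [ - 99 * sqrt(7 ) /2, - 44.08,sqrt( 5),sqrt( 5), sqrt( 11),sqrt( 14), sqrt( 14), 3 *sqrt(2) , 6, 7, 24,52,77.09, 85]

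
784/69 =784/69 = 11.36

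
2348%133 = 87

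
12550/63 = 199 + 13/63 = 199.21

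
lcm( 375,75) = 375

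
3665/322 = 11 + 123/322 = 11.38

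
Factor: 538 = 2^1 * 269^1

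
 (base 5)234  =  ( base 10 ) 69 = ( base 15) 49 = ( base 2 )1000101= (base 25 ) 2j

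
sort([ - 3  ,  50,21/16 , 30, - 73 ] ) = [ - 73,  -  3,  21/16,30,50]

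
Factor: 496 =2^4 * 31^1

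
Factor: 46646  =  2^1  *  83^1*281^1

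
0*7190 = 0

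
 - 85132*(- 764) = 65040848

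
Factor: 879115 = 5^1*193^1*911^1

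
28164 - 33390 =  - 5226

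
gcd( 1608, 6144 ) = 24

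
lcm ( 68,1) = 68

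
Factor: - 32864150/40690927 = - 2^1*5^2 * 11^1*127^(  -  1)*59753^1*320401^( - 1 )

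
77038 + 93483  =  170521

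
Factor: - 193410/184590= -293^ (-1)*307^1   =  -307/293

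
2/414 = 1/207= 0.00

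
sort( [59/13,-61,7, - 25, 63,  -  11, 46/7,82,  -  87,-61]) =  [-87, - 61, - 61, - 25,-11  ,  59/13, 46/7, 7, 63,82] 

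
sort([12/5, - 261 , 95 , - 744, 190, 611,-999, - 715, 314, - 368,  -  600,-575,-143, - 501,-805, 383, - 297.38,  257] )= [- 999, - 805, - 744, - 715, - 600 , - 575,-501 , - 368 , - 297.38, - 261,-143,12/5, 95, 190, 257,  314,383,  611] 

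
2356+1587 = 3943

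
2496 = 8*312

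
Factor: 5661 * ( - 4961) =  - 28084221 = - 3^2*11^2*  17^1 * 37^1*41^1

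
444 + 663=1107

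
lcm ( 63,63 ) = 63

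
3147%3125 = 22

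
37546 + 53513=91059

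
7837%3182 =1473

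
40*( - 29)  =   - 1160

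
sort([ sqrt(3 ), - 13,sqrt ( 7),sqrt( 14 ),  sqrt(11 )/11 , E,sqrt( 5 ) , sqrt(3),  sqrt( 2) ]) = [-13,sqrt(11)/11,  sqrt( 2),sqrt( 3),sqrt(3),sqrt(5),  sqrt(7) , E,sqrt(14 ) ]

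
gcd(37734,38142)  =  6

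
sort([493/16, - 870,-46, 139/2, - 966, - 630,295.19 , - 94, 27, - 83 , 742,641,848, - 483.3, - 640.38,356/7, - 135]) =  [ - 966, - 870,- 640.38, - 630, - 483.3, -135, - 94,  -  83, - 46,27, 493/16,356/7,139/2,295.19,  641,  742, 848 ] 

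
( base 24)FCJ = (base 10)8947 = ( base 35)7AM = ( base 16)22f3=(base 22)IAF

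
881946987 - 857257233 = 24689754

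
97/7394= 97/7394= 0.01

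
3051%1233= 585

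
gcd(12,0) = 12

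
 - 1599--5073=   3474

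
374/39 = 374/39= 9.59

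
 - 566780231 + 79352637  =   - 487427594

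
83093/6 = 83093/6 = 13848.83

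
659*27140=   17885260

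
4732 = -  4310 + 9042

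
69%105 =69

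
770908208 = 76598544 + 694309664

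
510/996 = 85/166 =0.51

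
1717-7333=-5616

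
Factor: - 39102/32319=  - 2^1 *3^( - 4 )*7^2 = -  98/81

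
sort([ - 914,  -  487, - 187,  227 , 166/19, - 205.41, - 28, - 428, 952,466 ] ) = [ - 914, - 487, - 428, - 205.41, - 187, - 28,  166/19,227,466  ,  952] 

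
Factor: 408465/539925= 87/115  =  3^1 * 5^( - 1 )* 23^( - 1 )*29^1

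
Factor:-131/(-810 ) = 2^( - 1) *3^( - 4)*5^( - 1) * 131^1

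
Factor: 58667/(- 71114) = -2^(-1)*7^1*17^2*29^1*31^ (-2)*37^( - 1)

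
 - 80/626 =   -  40/313 = - 0.13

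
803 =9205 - 8402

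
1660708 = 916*1813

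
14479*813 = 11771427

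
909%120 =69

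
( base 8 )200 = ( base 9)152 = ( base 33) 3t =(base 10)128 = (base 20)68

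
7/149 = 7/149 = 0.05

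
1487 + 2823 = 4310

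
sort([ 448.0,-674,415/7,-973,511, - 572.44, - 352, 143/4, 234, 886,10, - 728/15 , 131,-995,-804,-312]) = [ - 995 ,-973, - 804,-674,-572.44,  -  352, - 312, - 728/15,  10,143/4, 415/7, 131, 234, 448.0, 511,886] 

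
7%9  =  7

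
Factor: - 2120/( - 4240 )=2^( - 1 ) = 1/2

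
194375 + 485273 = 679648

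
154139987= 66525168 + 87614819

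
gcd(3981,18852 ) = 3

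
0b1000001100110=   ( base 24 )76m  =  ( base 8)10146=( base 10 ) 4198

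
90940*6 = 545640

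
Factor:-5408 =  - 2^5* 13^2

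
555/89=6 + 21/89 = 6.24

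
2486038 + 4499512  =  6985550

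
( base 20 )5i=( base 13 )91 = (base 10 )118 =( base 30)3S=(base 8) 166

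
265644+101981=367625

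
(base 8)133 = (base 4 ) 1123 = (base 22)43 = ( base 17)56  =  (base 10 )91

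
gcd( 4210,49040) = 10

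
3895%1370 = 1155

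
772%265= 242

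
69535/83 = 837 + 64/83  =  837.77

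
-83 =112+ - 195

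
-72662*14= - 1017268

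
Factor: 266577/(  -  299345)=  -3^1*5^ (  -  1)*17^1*19^( - 1)*23^( -1)* 137^( - 1 )*5227^1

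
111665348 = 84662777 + 27002571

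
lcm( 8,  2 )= 8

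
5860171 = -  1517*(  -  3863)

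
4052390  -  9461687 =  - 5409297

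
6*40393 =242358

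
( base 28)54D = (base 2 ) 111111001101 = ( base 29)4NE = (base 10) 4045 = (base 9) 5484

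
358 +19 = 377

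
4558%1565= 1428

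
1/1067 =1/1067 = 0.00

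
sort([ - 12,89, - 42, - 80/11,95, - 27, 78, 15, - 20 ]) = [-42, - 27, - 20 ,  -  12, - 80/11 , 15,  78,89  ,  95 ]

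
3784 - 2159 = 1625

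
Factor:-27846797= - 11^1*2531527^1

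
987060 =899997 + 87063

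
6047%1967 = 146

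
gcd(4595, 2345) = 5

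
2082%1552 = 530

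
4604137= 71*64847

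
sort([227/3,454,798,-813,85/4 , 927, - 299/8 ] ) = [ - 813, - 299/8  ,  85/4,  227/3,454,798, 927]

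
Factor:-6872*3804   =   -2^5*3^1 *317^1 * 859^1 = -  26141088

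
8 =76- 68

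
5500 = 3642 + 1858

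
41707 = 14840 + 26867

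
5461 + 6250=11711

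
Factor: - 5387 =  - 5387^1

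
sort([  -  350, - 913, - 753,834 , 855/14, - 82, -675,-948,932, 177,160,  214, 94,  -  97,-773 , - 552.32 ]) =[ - 948, - 913 ,-773,-753, - 675,-552.32, - 350,-97, - 82,855/14,94, 160,177,214,834,932 ]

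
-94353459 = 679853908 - 774207367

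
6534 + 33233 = 39767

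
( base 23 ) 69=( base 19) 7e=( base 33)4F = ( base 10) 147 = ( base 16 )93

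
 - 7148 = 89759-96907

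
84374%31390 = 21594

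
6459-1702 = 4757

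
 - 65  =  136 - 201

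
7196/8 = 1799/2= 899.50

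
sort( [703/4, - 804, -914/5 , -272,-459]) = [ - 804,-459,-272,-914/5, 703/4]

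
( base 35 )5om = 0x1b4b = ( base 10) 6987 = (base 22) E9D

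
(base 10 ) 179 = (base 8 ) 263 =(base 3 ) 20122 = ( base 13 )10A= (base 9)218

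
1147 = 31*37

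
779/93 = 779/93 = 8.38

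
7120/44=161 + 9/11 =161.82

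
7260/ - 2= - 3630/1 = -3630.00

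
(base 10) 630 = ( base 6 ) 2530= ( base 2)1001110110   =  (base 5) 10010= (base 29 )ll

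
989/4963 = 989/4963  =  0.20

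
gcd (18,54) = 18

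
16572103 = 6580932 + 9991171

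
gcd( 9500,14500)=500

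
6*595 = 3570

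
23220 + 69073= 92293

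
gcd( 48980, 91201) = 1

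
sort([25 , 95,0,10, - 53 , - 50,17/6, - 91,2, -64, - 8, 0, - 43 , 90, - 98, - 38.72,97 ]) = [ - 98, - 91  , - 64,  -  53, - 50, - 43, - 38.72, - 8, 0, 0,2, 17/6 , 10,25 , 90,95,97 ]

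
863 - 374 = 489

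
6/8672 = 3/4336 = 0.00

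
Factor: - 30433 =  - 13^1*2341^1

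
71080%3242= 2998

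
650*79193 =51475450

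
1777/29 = 61 + 8/29 = 61.28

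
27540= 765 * 36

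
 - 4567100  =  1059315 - 5626415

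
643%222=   199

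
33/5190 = 11/1730 = 0.01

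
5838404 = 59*98956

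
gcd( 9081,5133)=3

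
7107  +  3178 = 10285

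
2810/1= 2810 = 2810.00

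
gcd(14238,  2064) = 6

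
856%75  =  31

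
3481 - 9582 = -6101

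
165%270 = 165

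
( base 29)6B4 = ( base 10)5369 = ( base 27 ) 79N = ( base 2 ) 1010011111001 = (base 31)5I6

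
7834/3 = 7834/3= 2611.33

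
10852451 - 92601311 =-81748860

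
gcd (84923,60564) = 1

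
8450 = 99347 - 90897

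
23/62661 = 23/62661 = 0.00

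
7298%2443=2412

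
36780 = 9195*4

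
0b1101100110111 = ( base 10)6967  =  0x1B37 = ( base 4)1230313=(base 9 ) 10501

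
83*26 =2158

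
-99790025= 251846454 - 351636479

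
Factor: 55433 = 7^1*7919^1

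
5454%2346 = 762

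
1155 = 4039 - 2884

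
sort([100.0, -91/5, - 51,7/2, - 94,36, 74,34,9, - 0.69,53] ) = [ - 94, - 51, - 91/5, - 0.69,7/2 , 9,34, 36,53,74, 100.0 ]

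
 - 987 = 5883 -6870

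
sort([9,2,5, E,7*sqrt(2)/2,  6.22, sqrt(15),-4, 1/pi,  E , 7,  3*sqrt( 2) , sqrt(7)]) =[-4,1/pi,2,sqrt(7) , E,E,sqrt ( 15),  3*sqrt( 2), 7*sqrt(2 )/2,5,  6.22, 7, 9]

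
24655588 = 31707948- 7052360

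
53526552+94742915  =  148269467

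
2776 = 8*347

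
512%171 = 170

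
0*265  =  0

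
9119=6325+2794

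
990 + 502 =1492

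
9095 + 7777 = 16872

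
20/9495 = 4/1899=0.00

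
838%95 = 78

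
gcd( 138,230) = 46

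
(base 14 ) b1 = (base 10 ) 155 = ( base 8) 233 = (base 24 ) 6b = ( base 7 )311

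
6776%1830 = 1286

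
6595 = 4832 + 1763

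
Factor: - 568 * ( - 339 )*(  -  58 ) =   -  11168016 = - 2^4*3^1*29^1*71^1 * 113^1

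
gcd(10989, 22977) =999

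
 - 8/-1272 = 1/159 = 0.01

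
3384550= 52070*65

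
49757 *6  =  298542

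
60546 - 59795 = 751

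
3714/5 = 3714/5=742.80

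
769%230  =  79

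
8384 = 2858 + 5526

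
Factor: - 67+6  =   - 61 =- 61^1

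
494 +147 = 641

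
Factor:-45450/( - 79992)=2^ ( - 2)*5^2* 11^( - 1 ) = 25/44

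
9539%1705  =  1014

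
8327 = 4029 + 4298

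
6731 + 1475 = 8206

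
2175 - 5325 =-3150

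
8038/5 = 1607 + 3/5 = 1607.60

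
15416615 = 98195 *157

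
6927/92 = 75  +  27/92= 75.29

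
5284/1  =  5284 = 5284.00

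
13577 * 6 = 81462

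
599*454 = 271946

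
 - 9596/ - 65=9596/65 = 147.63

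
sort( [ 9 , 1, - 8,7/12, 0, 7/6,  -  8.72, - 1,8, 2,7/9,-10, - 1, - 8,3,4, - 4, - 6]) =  [ - 10, - 8.72, - 8, - 8, - 6, - 4, - 1,  -  1,0,7/12,7/9,  1,7/6 , 2, 3, 4, 8, 9 ] 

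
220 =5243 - 5023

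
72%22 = 6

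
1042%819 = 223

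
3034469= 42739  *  71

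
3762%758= 730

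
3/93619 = 3/93619 = 0.00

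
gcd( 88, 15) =1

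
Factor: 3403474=2^1*59^1*28843^1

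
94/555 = 94/555 = 0.17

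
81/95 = 81/95  =  0.85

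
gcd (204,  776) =4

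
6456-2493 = 3963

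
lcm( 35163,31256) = 281304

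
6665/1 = 6665 = 6665.00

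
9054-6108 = 2946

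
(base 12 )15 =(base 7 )23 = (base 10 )17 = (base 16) 11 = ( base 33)H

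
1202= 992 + 210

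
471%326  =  145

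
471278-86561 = 384717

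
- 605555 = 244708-850263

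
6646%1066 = 250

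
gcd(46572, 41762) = 2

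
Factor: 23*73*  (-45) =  - 75555 =- 3^2*5^1 * 23^1*73^1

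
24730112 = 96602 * 256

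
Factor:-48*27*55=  - 71280 = - 2^4*3^4*5^1*11^1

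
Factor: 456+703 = 19^1*61^1 = 1159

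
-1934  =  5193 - 7127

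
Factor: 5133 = 3^1 * 29^1*59^1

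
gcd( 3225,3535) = 5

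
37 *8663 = 320531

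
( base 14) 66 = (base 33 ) 2o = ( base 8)132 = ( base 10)90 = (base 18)50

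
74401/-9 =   -  8267 + 2/9 = - 8266.78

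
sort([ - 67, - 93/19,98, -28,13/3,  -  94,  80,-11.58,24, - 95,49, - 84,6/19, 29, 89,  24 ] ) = [-95, - 94, - 84, - 67, - 28,-11.58 ,  -  93/19 , 6/19,13/3,  24, 24,29, 49 , 80, 89, 98 ] 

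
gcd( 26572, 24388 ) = 364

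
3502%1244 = 1014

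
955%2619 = 955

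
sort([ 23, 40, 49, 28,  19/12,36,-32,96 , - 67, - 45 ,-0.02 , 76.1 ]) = [ - 67, - 45, - 32,  -  0.02  ,  19/12, 23,28, 36, 40,49, 76.1,96 ]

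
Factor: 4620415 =5^1*924083^1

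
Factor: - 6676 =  - 2^2*1669^1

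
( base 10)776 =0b1100001000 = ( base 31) p1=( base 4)30020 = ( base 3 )1001202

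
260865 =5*52173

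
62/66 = 31/33 = 0.94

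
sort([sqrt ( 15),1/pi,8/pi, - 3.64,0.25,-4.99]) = [ - 4.99, -3.64, 0.25,1/pi,8/pi,sqrt(15) ] 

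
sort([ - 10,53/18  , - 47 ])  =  [ - 47, - 10,  53/18 ] 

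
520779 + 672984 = 1193763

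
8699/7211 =8699/7211 = 1.21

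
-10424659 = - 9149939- 1274720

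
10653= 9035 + 1618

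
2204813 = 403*5471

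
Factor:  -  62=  - 2^1 * 31^1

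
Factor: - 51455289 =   -  3^1*1667^1*10289^1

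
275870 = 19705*14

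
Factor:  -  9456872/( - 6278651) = 2^3*173^1*233^( - 1)*6833^1*26947^(  -  1)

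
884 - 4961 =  - 4077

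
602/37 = 16+10/37 = 16.27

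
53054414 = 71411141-18356727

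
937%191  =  173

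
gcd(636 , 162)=6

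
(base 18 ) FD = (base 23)c7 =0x11B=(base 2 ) 100011011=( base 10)283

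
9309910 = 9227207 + 82703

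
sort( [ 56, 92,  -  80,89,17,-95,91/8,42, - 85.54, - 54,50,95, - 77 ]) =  [-95,-85.54, - 80 , - 77,  -  54,91/8,17,  42,50 , 56,89, 92,95 ] 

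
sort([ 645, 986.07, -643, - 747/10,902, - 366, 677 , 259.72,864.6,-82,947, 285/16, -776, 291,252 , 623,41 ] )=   [ - 776, - 643,-366,  -  82, - 747/10,285/16, 41,252,259.72,  291,623,645,677,864.6,902,947,986.07 ] 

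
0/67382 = 0 = 0.00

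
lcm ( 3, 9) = 9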